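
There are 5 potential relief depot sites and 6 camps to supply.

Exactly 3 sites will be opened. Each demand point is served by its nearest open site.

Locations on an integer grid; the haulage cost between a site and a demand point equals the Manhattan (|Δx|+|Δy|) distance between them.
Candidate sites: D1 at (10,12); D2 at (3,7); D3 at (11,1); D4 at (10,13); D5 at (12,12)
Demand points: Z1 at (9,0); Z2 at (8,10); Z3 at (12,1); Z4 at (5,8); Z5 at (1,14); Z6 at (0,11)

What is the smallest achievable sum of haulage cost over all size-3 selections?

Open {D1, D2, D3}.
  Z1→D3 3, Z2→D1 4, Z3→D3 1, Z4→D2 3, Z5→D2 9, Z6→D2 7  ⇒ total 27.
Compare {D2, D3, D4}: total 28.
Compare {D2, D3, D5}: total 29.
No size-3 selection does better; minimum is 27.

27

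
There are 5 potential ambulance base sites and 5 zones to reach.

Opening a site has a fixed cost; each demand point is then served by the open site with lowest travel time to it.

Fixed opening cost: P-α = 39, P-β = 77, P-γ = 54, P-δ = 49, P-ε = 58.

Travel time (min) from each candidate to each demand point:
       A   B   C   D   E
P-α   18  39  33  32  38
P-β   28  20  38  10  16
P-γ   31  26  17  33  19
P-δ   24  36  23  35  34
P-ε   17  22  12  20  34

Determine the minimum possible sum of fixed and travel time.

163

Open {P-ε}: assign each demand point to its cheapest open site.
  A→P-ε 17, B→P-ε 22, C→P-ε 12, D→P-ε 20, E→P-ε 34
  travel time 105, fixed 58 → total 163.
Compare {P-γ}: travel time 126 + fixed 54 = 180.
Compare {P-β}: travel time 112 + fixed 77 = 189.
Compare {P-α}: travel time 160 + fixed 39 = 199.
All other subsets cost ≥ 180. Minimum total cost: 163.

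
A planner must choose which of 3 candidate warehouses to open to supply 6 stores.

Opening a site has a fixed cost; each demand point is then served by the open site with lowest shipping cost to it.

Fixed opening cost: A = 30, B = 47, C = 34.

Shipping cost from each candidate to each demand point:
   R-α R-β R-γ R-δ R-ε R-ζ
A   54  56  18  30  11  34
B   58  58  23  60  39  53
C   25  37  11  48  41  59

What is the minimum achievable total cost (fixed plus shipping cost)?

212

Open {A, C}: assign each demand point to its cheapest open site.
  R-α→C 25, R-β→C 37, R-γ→C 11, R-δ→A 30, R-ε→A 11, R-ζ→A 34
  shipping cost 148, fixed 64 → total 212.
Compare {A}: shipping cost 203 + fixed 30 = 233.
Compare {C}: shipping cost 221 + fixed 34 = 255.
Compare {A, B, C}: shipping cost 148 + fixed 111 = 259.
All other subsets cost ≥ 233. Minimum total cost: 212.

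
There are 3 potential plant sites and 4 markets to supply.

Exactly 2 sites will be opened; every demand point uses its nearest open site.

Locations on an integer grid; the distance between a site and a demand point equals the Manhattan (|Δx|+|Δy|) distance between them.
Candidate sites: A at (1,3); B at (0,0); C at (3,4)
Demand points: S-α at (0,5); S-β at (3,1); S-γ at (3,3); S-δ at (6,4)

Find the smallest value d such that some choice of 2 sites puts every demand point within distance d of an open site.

3

Open {A, C}.
  Farthest demand point is S-α at distance 3 (to A); all others are ≤ 3.
With {B, C} the worst case is 4.
With {A, B} the worst case is 6.
No size-2 selection achieves below 3.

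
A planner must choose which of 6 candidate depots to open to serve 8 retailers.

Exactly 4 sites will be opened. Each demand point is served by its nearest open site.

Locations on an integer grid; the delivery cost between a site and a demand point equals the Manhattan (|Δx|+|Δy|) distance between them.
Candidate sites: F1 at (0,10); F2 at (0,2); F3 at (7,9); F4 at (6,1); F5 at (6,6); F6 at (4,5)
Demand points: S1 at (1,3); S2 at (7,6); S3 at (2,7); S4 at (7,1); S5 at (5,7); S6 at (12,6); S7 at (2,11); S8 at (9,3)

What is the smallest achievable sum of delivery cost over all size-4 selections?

25

Open {F1, F2, F4, F5}.
  S1→F2 2, S2→F5 1, S3→F1 5, S4→F4 1, S5→F5 2, S6→F5 6, S7→F1 3, S8→F4 5  ⇒ total 25.
Compare {F1, F4, F5, F6}: total 27.
Compare {F2, F3, F4, F5}: total 29.
No size-4 selection does better; minimum is 25.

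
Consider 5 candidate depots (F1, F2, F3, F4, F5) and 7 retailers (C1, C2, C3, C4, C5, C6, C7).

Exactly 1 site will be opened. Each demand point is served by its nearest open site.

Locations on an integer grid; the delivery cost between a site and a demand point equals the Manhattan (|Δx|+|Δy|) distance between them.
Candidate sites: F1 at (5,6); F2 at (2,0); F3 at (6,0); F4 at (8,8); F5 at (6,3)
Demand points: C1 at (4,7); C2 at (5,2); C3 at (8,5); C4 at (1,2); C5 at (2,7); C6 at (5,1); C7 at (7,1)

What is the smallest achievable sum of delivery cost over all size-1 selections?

Open {F5}.
  C1→F5 6, C2→F5 2, C3→F5 4, C4→F5 6, C5→F5 8, C6→F5 3, C7→F5 3  ⇒ total 32.
Compare {F1}: total 34.
Compare {F3}: total 41.
No size-1 selection does better; minimum is 32.

32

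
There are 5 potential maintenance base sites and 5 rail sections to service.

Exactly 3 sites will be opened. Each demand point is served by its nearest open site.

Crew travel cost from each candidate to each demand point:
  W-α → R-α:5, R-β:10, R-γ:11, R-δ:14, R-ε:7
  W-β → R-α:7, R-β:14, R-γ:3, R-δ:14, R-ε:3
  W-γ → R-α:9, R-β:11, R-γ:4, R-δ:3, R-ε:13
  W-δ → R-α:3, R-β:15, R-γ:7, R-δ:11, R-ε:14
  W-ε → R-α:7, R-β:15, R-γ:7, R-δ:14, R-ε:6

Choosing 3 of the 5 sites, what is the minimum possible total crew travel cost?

Open {W-β, W-γ, W-δ}.
  R-α→W-δ 3, R-β→W-γ 11, R-γ→W-β 3, R-δ→W-γ 3, R-ε→W-β 3  ⇒ total 23.
Compare {W-α, W-β, W-γ}: total 24.
Compare {W-α, W-γ, W-δ}: total 27.
No size-3 selection does better; minimum is 23.

23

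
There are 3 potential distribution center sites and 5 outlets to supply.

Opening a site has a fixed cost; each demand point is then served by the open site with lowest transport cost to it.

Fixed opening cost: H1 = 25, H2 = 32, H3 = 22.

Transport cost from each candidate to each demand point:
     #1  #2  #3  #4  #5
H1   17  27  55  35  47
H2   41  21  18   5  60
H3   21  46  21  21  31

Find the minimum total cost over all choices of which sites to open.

150

Open {H2, H3}: assign each demand point to its cheapest open site.
  #1→H3 21, #2→H2 21, #3→H2 18, #4→H2 5, #5→H3 31
  transport cost 96, fixed 54 → total 150.
Compare {H3}: transport cost 140 + fixed 22 = 162.
Compare {H1, H3}: transport cost 117 + fixed 47 = 164.
Compare {H1, H2}: transport cost 108 + fixed 57 = 165.
All other subsets cost ≥ 162. Minimum total cost: 150.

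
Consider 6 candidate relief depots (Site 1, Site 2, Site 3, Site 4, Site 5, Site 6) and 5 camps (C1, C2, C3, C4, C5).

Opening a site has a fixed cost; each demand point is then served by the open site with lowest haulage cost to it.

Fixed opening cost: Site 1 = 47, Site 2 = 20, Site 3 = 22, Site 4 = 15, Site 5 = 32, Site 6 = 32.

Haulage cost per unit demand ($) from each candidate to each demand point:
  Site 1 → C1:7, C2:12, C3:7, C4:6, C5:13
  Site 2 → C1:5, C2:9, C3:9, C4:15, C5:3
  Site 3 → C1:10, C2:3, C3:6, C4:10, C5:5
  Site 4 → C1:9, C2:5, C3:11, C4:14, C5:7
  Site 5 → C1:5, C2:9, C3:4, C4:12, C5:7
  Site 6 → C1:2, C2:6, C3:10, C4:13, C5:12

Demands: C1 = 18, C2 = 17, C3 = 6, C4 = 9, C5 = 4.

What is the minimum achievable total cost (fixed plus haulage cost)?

Open {Site 3, Site 6}: assign each demand point to its cheapest open site.
  C1→Site 6 18×2=36, C2→Site 3 17×3=51, C3→Site 3 6×6=36, C4→Site 3 9×10=90, C5→Site 3 4×5=20
  haulage cost 233, fixed 54 → total 287.
Compare {Site 1, Site 3, Site 6}: haulage cost 197 + fixed 101 = 298.
Compare {Site 2, Site 3, Site 6}: haulage cost 225 + fixed 74 = 299.
Compare {Site 3, Site 4, Site 6}: haulage cost 233 + fixed 69 = 302.
All other subsets cost ≥ 298. Minimum total cost: 287.

287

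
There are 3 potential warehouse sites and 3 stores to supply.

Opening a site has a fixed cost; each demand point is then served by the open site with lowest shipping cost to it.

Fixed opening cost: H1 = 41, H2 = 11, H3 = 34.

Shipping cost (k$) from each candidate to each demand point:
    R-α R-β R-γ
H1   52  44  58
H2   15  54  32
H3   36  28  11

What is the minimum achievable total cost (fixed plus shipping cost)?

99

Open {H2, H3}: assign each demand point to its cheapest open site.
  R-α→H2 15, R-β→H3 28, R-γ→H3 11
  shipping cost 54, fixed 45 → total 99.
Compare {H3}: shipping cost 75 + fixed 34 = 109.
Compare {H2}: shipping cost 101 + fixed 11 = 112.
Compare {H1, H2, H3}: shipping cost 54 + fixed 86 = 140.
All other subsets cost ≥ 109. Minimum total cost: 99.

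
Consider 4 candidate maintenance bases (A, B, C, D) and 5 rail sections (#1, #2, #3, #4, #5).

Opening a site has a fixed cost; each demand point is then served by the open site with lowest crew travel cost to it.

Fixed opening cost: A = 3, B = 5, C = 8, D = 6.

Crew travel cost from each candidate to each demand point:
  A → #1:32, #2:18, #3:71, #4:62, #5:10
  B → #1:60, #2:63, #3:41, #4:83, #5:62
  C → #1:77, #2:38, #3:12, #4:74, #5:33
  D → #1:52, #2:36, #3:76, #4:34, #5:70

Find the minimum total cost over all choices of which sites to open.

123

Open {A, C, D}: assign each demand point to its cheapest open site.
  #1→A 32, #2→A 18, #3→C 12, #4→D 34, #5→A 10
  crew travel cost 106, fixed 17 → total 123.
Compare {A, B, C, D}: crew travel cost 106 + fixed 22 = 128.
Compare {A, C}: crew travel cost 134 + fixed 11 = 145.
Compare {A, B, D}: crew travel cost 135 + fixed 14 = 149.
All other subsets cost ≥ 128. Minimum total cost: 123.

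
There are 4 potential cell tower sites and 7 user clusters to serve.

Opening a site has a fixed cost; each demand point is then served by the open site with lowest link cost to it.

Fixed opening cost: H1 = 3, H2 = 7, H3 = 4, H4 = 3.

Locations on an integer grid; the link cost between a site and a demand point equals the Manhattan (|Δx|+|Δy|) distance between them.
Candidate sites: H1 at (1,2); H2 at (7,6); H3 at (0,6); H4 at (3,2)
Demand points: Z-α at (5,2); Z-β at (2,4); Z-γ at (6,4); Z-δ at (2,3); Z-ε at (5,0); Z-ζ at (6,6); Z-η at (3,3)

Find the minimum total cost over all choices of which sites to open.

26

Open {H2, H4}: assign each demand point to its cheapest open site.
  Z-α→H4 2, Z-β→H4 3, Z-γ→H2 3, Z-δ→H4 2, Z-ε→H4 4, Z-ζ→H2 1, Z-η→H4 1
  link cost 16, fixed 10 → total 26.
Compare {H4}: link cost 24 + fixed 3 = 27.
Compare {H1, H2, H4}: link cost 16 + fixed 13 = 29.
Compare {H1, H4}: link cost 24 + fixed 6 = 30.
All other subsets cost ≥ 27. Minimum total cost: 26.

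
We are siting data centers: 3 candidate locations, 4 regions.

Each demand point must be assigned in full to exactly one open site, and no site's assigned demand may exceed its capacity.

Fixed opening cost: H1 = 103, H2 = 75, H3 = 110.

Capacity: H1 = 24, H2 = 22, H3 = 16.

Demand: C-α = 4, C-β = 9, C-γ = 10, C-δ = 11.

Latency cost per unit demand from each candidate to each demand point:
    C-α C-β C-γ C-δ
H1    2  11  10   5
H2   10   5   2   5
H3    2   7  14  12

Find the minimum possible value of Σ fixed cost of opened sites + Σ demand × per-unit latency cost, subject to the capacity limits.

Open {H1, H2}; cheapest assignment that respects the capacities:
  H1 (cap 24, load 15): C-α, C-δ — cost 4×2 + 11×5 = 63
  H2 (cap 22, load 19): C-β, C-γ — cost 9×5 + 10×2 = 65
  Shipping 128, fixed 178 → total 306.
  Any other capacity-feasible assignment to {H1, H2} ships for at least 128.
Compare {H2, H3}: its best feasible assignment gives total 331.
Compare {H1, H2, H3}: its best feasible assignment gives total 416.
Every other set of open sites that can feasibly serve all demand totals ≥ 331 even under its best assignment. Minimum: 306.

306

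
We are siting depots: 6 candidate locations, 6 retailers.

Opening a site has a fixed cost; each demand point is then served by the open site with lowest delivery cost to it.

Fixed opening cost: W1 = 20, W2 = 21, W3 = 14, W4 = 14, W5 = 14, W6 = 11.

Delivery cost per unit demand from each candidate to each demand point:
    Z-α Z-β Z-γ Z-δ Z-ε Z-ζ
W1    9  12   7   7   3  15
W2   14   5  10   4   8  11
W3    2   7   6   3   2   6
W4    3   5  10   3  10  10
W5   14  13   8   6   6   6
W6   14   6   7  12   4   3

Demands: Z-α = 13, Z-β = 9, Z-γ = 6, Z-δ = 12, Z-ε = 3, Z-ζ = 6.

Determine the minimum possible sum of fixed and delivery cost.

Open {W3, W6}: assign each demand point to its cheapest open site.
  Z-α→W3 13×2=26, Z-β→W6 9×6=54, Z-γ→W3 6×6=36, Z-δ→W3 12×3=36, Z-ε→W3 3×2=6, Z-ζ→W6 6×3=18
  delivery cost 176, fixed 25 → total 201.
Compare {W3, W4, W6}: delivery cost 167 + fixed 39 = 206.
Compare {W3, W4}: delivery cost 185 + fixed 28 = 213.
Compare {W2, W3, W6}: delivery cost 167 + fixed 46 = 213.
All other subsets cost ≥ 206. Minimum total cost: 201.

201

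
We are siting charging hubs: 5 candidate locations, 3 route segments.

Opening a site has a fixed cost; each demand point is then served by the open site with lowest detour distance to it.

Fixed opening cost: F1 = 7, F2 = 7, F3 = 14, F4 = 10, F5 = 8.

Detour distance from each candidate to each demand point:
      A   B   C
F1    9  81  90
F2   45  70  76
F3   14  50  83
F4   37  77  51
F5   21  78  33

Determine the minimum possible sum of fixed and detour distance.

Open {F3, F5}: assign each demand point to its cheapest open site.
  A→F3 14, B→F3 50, C→F5 33
  detour distance 97, fixed 22 → total 119.
Compare {F1, F3, F5}: detour distance 92 + fixed 29 = 121.
Compare {F2, F3, F5}: detour distance 97 + fixed 29 = 126.
Compare {F1, F2, F3, F5}: detour distance 92 + fixed 36 = 128.
All other subsets cost ≥ 121. Minimum total cost: 119.

119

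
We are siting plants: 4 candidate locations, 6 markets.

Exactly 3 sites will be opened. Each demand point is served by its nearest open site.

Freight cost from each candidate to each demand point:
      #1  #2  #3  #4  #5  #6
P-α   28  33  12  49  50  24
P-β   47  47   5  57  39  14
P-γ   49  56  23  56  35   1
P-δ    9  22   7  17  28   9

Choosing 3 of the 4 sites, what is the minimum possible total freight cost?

Open {P-β, P-γ, P-δ}.
  #1→P-δ 9, #2→P-δ 22, #3→P-β 5, #4→P-δ 17, #5→P-δ 28, #6→P-γ 1  ⇒ total 82.
Compare {P-α, P-γ, P-δ}: total 84.
Compare {P-α, P-β, P-δ}: total 90.
No size-3 selection does better; minimum is 82.

82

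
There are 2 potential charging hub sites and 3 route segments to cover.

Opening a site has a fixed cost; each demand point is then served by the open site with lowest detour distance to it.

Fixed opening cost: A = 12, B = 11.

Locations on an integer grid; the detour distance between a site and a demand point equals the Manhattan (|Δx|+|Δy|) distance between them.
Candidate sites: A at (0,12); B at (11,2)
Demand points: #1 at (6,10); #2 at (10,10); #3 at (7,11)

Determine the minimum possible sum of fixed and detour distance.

Open {A}: assign each demand point to its cheapest open site.
  #1→A 8, #2→A 12, #3→A 8
  detour distance 28, fixed 12 → total 40.
Compare {B}: detour distance 35 + fixed 11 = 46.
Compare {A, B}: detour distance 25 + fixed 23 = 48.

40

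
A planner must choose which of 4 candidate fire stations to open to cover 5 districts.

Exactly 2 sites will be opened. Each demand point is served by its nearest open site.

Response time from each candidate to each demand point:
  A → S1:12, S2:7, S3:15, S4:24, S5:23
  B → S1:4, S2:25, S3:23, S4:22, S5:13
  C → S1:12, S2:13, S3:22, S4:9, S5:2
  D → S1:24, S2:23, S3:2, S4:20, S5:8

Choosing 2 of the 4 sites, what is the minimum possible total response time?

38

Open {C, D}.
  S1→C 12, S2→C 13, S3→D 2, S4→C 9, S5→C 2  ⇒ total 38.
Compare {A, C}: total 45.
Compare {A, D}: total 49.
No size-2 selection does better; minimum is 38.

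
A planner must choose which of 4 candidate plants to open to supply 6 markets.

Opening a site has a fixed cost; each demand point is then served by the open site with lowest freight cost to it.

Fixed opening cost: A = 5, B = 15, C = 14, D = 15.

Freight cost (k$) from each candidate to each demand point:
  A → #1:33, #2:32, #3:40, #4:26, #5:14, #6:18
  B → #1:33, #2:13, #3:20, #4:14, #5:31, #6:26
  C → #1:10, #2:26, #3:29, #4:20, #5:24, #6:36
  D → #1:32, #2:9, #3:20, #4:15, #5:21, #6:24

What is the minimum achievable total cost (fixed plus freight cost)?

120

Open {A, C, D}: assign each demand point to its cheapest open site.
  #1→C 10, #2→D 9, #3→D 20, #4→D 15, #5→A 14, #6→A 18
  freight cost 86, fixed 34 → total 120.
Compare {A, B, C}: freight cost 89 + fixed 34 = 123.
Compare {A, D}: freight cost 108 + fixed 20 = 128.
Compare {C, D}: freight cost 99 + fixed 29 = 128.
All other subsets cost ≥ 123. Minimum total cost: 120.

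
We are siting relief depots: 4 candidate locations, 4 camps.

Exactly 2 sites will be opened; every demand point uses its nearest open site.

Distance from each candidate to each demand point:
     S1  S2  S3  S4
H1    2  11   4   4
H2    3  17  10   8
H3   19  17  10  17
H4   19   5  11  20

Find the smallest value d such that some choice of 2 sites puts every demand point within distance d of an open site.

Open {H1, H4}.
  Farthest demand point is S2 at distance 5 (to H4); all others are ≤ 5.
With {H2, H4} the worst case is 10.
With {H1, H2} the worst case is 11.
No size-2 selection achieves below 5.

5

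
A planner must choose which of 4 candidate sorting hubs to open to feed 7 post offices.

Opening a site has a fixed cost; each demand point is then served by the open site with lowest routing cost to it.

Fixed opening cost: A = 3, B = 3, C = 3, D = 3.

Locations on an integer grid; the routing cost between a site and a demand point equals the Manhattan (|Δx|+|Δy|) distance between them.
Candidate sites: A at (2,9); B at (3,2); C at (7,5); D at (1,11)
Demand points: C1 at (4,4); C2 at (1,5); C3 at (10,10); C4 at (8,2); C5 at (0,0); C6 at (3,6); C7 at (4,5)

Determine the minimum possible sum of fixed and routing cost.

38

Open {B, C}: assign each demand point to its cheapest open site.
  C1→B 3, C2→B 5, C3→C 8, C4→C 4, C5→B 5, C6→B 4, C7→C 3
  routing cost 32, fixed 6 → total 38.
Compare {A, B}: routing cost 35 + fixed 6 = 41.
Compare {A, B, C}: routing cost 32 + fixed 9 = 41.
Compare {B, C, D}: routing cost 32 + fixed 9 = 41.
All other subsets cost ≥ 41. Minimum total cost: 38.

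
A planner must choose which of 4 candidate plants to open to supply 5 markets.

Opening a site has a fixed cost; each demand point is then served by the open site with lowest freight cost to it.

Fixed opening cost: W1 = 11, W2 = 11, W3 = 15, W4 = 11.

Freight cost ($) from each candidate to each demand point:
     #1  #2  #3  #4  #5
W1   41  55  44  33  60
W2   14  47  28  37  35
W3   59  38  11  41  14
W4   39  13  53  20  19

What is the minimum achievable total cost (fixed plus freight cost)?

109

Open {W2, W3, W4}: assign each demand point to its cheapest open site.
  #1→W2 14, #2→W4 13, #3→W3 11, #4→W4 20, #5→W3 14
  freight cost 72, fixed 37 → total 109.
Compare {W2, W4}: freight cost 94 + fixed 22 = 116.
Compare {W1, W2, W3, W4}: freight cost 72 + fixed 48 = 120.
Compare {W3, W4}: freight cost 97 + fixed 26 = 123.
All other subsets cost ≥ 116. Minimum total cost: 109.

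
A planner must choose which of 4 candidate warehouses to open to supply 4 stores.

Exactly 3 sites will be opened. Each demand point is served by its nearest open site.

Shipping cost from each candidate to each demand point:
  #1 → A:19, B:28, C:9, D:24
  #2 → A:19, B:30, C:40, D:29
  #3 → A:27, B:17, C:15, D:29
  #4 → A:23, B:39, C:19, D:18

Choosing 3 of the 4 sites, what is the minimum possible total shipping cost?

Open {#1, #3, #4}.
  A→#1 19, B→#3 17, C→#1 9, D→#4 18  ⇒ total 63.
Compare {#1, #2, #3}: total 69.
Compare {#2, #3, #4}: total 69.
No size-3 selection does better; minimum is 63.

63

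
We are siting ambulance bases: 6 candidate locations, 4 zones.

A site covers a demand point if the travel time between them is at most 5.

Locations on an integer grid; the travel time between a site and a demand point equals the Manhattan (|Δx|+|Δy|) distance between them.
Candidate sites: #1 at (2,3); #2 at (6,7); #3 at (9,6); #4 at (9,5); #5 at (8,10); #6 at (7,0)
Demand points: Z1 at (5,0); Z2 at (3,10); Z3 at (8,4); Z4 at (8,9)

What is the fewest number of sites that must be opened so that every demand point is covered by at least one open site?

Coverage sets (demand points within 5 of each site):
  #1: {}
  #2: {Z3, Z4}
  #3: {Z3, Z4}
  #4: {Z3, Z4}
  #5: {Z2, Z4}
  #6: {Z1, Z3}
No single site covers all 4 demand points.
But {#5, #6} covers everything, so the minimum is 2.

2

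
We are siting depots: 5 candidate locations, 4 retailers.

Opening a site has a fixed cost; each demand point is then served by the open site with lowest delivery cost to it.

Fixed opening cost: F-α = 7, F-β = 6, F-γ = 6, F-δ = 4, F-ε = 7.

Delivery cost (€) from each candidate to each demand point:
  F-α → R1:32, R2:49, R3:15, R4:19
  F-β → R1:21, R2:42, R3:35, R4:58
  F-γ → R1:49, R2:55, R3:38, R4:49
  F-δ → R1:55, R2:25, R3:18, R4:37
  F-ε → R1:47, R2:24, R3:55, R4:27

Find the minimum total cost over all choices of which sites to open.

Open {F-α, F-β, F-δ}: assign each demand point to its cheapest open site.
  R1→F-β 21, R2→F-δ 25, R3→F-α 15, R4→F-α 19
  delivery cost 80, fixed 17 → total 97.
Compare {F-α, F-β, F-ε}: delivery cost 79 + fixed 20 = 99.
Compare {F-α, F-δ}: delivery cost 91 + fixed 11 = 102.
Compare {F-α, F-β, F-γ, F-δ}: delivery cost 80 + fixed 23 = 103.
All other subsets cost ≥ 99. Minimum total cost: 97.

97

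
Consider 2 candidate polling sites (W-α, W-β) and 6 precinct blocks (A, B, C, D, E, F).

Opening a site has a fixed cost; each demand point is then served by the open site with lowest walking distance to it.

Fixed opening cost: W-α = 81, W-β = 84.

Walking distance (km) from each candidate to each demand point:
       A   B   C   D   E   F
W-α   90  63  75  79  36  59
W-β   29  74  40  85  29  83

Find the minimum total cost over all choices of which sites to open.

Open {W-β}: assign each demand point to its cheapest open site.
  A→W-β 29, B→W-β 74, C→W-β 40, D→W-β 85, E→W-β 29, F→W-β 83
  walking distance 340, fixed 84 → total 424.
Compare {W-α, W-β}: walking distance 299 + fixed 165 = 464.
Compare {W-α}: walking distance 402 + fixed 81 = 483.

424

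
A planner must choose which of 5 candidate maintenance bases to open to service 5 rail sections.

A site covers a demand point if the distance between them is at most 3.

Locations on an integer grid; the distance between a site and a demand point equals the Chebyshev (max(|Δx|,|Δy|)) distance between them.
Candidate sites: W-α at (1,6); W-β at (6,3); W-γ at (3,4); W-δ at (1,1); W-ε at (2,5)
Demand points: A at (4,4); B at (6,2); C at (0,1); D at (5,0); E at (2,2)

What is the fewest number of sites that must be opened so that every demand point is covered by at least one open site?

Coverage sets (demand points within 3 of each site):
  W-α: {A}
  W-β: {A, B, D}
  W-γ: {A, B, C, E}
  W-δ: {A, C, E}
  W-ε: {A, E}
No single site covers all 5 demand points.
But {W-β, W-γ} covers everything, so the minimum is 2.

2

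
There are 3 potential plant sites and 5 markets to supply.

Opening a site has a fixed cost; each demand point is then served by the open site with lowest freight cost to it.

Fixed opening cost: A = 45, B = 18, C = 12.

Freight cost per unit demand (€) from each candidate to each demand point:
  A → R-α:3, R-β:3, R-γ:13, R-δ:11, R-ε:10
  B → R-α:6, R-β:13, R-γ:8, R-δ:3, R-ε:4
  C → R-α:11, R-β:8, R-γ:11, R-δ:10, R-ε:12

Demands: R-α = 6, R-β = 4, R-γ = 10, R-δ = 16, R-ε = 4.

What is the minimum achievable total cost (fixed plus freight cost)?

Open {A, B}: assign each demand point to its cheapest open site.
  R-α→A 6×3=18, R-β→A 4×3=12, R-γ→B 10×8=80, R-δ→B 16×3=48, R-ε→B 4×4=16
  freight cost 174, fixed 63 → total 237.
Compare {B, C}: freight cost 212 + fixed 30 = 242.
Compare {A, B, C}: freight cost 174 + fixed 75 = 249.
Compare {B}: freight cost 232 + fixed 18 = 250.
All other subsets cost ≥ 242. Minimum total cost: 237.

237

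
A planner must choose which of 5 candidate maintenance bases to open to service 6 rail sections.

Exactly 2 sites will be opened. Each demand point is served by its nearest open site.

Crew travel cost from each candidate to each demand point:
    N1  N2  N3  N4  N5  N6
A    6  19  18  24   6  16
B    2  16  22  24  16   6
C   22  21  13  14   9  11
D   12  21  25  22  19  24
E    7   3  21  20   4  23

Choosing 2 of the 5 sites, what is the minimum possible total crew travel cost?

Open {C, E}.
  N1→E 7, N2→E 3, N3→C 13, N4→C 14, N5→E 4, N6→C 11  ⇒ total 52.
Compare {B, E}: total 56.
Compare {B, C}: total 60.
No size-2 selection does better; minimum is 52.

52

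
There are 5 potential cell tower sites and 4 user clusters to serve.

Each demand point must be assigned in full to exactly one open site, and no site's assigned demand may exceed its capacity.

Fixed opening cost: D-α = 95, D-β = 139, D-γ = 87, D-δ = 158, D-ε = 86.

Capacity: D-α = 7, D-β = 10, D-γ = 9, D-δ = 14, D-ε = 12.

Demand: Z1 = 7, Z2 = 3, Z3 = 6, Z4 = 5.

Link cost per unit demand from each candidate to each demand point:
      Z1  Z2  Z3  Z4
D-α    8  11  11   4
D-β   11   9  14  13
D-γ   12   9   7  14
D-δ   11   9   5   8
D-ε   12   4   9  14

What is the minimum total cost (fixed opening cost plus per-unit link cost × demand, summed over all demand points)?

Open {D-γ, D-ε}; cheapest assignment that respects the capacities:
  D-γ (cap 9, load 9): Z2, Z3 — cost 3×9 + 6×7 = 69
  D-ε (cap 12, load 12): Z1, Z4 — cost 7×12 + 5×14 = 154
  Shipping 223, fixed 173 → total 396.
  Any other capacity-feasible assignment to {D-γ, D-ε} ships for at least 223.
Compare {D-α, D-δ}: its best feasible assignment gives total 406.
Compare {D-δ, D-ε}: its best feasible assignment gives total 410.
Every other set of open sites that can feasibly serve all demand totals ≥ 406 even under its best assignment. Minimum: 396.

396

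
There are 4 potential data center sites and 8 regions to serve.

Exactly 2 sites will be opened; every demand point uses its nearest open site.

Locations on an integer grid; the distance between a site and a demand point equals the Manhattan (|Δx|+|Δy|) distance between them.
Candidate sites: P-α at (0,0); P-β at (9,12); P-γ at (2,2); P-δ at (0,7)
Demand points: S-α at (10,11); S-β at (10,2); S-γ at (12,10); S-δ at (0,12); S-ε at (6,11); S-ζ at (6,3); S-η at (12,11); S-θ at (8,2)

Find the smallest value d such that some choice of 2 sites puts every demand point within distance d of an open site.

9

Open {P-β, P-γ}.
  Farthest demand point is S-δ at distance 9 (to P-β); all others are ≤ 9.
With {P-α, P-β} the worst case is 11.
With {P-β, P-δ} the worst case is 11.
No size-2 selection achieves below 9.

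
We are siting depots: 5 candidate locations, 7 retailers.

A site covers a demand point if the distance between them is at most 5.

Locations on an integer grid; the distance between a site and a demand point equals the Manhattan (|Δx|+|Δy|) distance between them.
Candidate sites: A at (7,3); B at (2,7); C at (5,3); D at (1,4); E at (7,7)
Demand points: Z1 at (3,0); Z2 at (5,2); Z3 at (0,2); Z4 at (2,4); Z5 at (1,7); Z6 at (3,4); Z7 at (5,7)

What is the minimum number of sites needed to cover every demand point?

Coverage sets (demand points within 5 of each site):
  A: {Z2, Z6}
  B: {Z4, Z5, Z6, Z7}
  C: {Z1, Z2, Z4, Z6, Z7}
  D: {Z3, Z4, Z5, Z6}
  E: {Z7}
No single site covers all 7 demand points.
But {C, D} covers everything, so the minimum is 2.

2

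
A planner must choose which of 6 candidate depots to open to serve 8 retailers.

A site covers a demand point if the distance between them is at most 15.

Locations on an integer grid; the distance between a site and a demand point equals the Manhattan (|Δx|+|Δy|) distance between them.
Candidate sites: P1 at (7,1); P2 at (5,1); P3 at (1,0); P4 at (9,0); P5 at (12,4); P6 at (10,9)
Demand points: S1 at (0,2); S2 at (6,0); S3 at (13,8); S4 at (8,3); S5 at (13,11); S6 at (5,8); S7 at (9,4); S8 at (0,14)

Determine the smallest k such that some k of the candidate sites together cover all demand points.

Coverage sets (demand points within 15 of each site):
  P1: {S1, S2, S3, S4, S6, S7}
  P2: {S1, S2, S3, S4, S6, S7}
  P3: {S1, S2, S4, S6, S7, S8}
  P4: {S1, S2, S3, S4, S5, S6, S7}
  P5: {S1, S2, S3, S4, S5, S6, S7}
  P6: {S2, S3, S4, S5, S6, S7, S8}
No single site covers all 8 demand points.
But {P1, P6} covers everything, so the minimum is 2.

2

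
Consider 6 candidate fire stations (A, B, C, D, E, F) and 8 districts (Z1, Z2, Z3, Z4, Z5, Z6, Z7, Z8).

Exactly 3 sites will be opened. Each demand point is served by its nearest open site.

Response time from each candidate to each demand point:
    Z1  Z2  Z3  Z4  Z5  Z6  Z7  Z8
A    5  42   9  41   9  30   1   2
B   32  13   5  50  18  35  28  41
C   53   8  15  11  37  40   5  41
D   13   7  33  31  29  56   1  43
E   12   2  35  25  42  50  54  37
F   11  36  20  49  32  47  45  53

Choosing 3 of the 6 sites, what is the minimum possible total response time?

69

Open {A, C, E}.
  Z1→A 5, Z2→E 2, Z3→A 9, Z4→C 11, Z5→A 9, Z6→A 30, Z7→A 1, Z8→A 2  ⇒ total 69.
Compare {A, B, C}: total 71.
Compare {A, C, D}: total 74.
No size-3 selection does better; minimum is 69.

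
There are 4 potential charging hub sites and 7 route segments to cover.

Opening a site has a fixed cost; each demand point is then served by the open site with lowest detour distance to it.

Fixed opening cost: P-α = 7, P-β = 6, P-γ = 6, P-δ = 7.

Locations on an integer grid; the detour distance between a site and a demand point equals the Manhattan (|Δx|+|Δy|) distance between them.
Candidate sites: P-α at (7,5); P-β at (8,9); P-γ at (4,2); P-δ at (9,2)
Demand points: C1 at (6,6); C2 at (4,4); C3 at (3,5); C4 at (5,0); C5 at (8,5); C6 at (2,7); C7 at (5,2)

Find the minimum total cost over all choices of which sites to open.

33

Open {P-α, P-γ}: assign each demand point to its cheapest open site.
  C1→P-α 2, C2→P-γ 2, C3→P-α 4, C4→P-γ 3, C5→P-α 1, C6→P-α 7, C7→P-γ 1
  detour distance 20, fixed 13 → total 33.
Compare {P-γ}: detour distance 30 + fixed 6 = 36.
Compare {P-α}: detour distance 30 + fixed 7 = 37.
Compare {P-β, P-γ}: detour distance 26 + fixed 12 = 38.
All other subsets cost ≥ 36. Minimum total cost: 33.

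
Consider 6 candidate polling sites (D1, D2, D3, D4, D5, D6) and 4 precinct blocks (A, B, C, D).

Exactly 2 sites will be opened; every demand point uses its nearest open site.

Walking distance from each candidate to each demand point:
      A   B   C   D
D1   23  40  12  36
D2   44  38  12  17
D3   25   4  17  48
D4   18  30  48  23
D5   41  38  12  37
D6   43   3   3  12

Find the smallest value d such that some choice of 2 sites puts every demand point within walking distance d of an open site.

18

Open {D4, D6}.
  Farthest demand point is A at walking distance 18 (to D4); all others are ≤ 18.
With {D1, D6} the worst case is 23.
With {D3, D4} the worst case is 23.
No size-2 selection achieves below 18.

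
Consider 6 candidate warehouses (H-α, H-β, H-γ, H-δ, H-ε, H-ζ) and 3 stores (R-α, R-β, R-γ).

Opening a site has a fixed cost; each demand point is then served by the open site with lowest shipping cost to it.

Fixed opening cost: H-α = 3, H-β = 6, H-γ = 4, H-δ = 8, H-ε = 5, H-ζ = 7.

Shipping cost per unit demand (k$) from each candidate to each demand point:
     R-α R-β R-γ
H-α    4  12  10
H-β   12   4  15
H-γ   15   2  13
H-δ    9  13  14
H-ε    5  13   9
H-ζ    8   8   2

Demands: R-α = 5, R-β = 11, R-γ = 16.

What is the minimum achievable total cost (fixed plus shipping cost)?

88

Open {H-α, H-γ, H-ζ}: assign each demand point to its cheapest open site.
  R-α→H-α 5×4=20, R-β→H-γ 11×2=22, R-γ→H-ζ 16×2=32
  shipping cost 74, fixed 14 → total 88.
Compare {H-α, H-γ, H-ε, H-ζ}: shipping cost 74 + fixed 19 = 93.
Compare {H-α, H-β, H-γ, H-ζ}: shipping cost 74 + fixed 20 = 94.
Compare {H-γ, H-ε, H-ζ}: shipping cost 79 + fixed 16 = 95.
All other subsets cost ≥ 93. Minimum total cost: 88.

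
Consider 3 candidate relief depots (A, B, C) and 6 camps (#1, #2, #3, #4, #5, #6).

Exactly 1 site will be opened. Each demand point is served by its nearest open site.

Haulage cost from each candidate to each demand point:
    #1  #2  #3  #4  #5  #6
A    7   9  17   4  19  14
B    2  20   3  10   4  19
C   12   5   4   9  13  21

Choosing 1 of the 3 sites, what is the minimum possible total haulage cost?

58

Open {B}.
  #1→B 2, #2→B 20, #3→B 3, #4→B 10, #5→B 4, #6→B 19  ⇒ total 58.
Compare {C}: total 64.
Compare {A}: total 70.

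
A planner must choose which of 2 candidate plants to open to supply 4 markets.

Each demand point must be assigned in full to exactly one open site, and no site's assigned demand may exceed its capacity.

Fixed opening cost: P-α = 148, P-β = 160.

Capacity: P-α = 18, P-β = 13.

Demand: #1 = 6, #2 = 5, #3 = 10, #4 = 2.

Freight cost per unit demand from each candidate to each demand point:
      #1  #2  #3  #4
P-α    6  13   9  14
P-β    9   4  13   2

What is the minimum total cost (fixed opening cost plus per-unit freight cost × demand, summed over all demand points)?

Open {P-α, P-β}; cheapest assignment that respects the capacities:
  P-α (cap 18, load 16): #1, #3 — cost 6×6 + 10×9 = 126
  P-β (cap 13, load 7): #2, #4 — cost 5×4 + 2×2 = 24
  Shipping 150, fixed 308 → total 458.
  Any other capacity-feasible assignment to {P-α, P-β} ships for at least 150.
Total demand is 23 and no other set of sites has combined capacity ≥ 23, so {P-α, P-β} is the only feasible choice of open sites. Minimum: 458.

458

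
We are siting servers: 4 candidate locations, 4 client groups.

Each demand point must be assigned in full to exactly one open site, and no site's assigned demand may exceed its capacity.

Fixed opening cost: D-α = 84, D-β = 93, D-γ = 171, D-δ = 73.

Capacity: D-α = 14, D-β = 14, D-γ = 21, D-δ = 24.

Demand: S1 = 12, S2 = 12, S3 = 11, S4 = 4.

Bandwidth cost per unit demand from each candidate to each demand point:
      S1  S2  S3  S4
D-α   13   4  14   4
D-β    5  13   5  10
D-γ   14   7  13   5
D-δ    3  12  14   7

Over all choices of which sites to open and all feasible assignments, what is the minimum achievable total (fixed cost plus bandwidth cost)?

Open {D-α, D-β, D-δ}; cheapest assignment that respects the capacities:
  D-α (cap 14, load 12): S2 — cost 12×4 = 48
  D-β (cap 14, load 11): S3 — cost 11×5 = 55
  D-δ (cap 24, load 16): S1, S4 — cost 12×3 + 4×7 = 64
  Shipping 167, fixed 250 → total 417.
  Any other capacity-feasible assignment to {D-α, D-β, D-δ} ships for at least 167.
Compare {D-β, D-γ, D-δ}: its best feasible assignment gives total 532.
Compare {D-γ, D-δ}: its best feasible assignment gives total 538.
Every other set of open sites that can feasibly serve all demand totals ≥ 532 even under its best assignment. Minimum: 417.

417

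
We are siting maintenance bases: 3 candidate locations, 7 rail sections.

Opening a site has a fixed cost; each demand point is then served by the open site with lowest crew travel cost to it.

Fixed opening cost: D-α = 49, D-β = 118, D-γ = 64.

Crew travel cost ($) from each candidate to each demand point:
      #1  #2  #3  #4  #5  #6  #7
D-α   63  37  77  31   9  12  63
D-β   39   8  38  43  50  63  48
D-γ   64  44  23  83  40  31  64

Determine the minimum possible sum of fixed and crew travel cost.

341

Open {D-α}: assign each demand point to its cheapest open site.
  #1→D-α 63, #2→D-α 37, #3→D-α 77, #4→D-α 31, #5→D-α 9, #6→D-α 12, #7→D-α 63
  crew travel cost 292, fixed 49 → total 341.
Compare {D-α, D-γ}: crew travel cost 238 + fixed 113 = 351.
Compare {D-α, D-β}: crew travel cost 185 + fixed 167 = 352.
Compare {D-α, D-β, D-γ}: crew travel cost 170 + fixed 231 = 401.
All other subsets cost ≥ 351. Minimum total cost: 341.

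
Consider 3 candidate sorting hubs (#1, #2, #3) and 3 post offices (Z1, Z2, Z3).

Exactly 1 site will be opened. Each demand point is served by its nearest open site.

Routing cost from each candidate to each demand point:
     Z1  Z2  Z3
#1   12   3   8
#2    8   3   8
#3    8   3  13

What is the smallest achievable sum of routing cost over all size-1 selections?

19

Open {#2}.
  Z1→#2 8, Z2→#2 3, Z3→#2 8  ⇒ total 19.
Compare {#1}: total 23.
Compare {#3}: total 24.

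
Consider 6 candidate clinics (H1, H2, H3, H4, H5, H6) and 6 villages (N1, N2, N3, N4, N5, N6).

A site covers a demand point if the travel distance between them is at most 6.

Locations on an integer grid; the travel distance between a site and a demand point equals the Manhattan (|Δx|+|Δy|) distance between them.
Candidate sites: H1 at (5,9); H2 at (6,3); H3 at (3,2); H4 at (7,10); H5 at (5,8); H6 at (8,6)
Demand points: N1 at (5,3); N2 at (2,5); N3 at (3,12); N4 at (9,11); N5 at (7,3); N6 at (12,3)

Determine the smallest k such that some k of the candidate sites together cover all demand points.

Coverage sets (demand points within 6 of each site):
  H1: {N1, N3, N4}
  H2: {N1, N2, N5, N6}
  H3: {N1, N2, N5}
  H4: {N3, N4}
  H5: {N1, N2, N3}
  H6: {N1, N4, N5}
No single site covers all 6 demand points.
But {H1, H2} covers everything, so the minimum is 2.

2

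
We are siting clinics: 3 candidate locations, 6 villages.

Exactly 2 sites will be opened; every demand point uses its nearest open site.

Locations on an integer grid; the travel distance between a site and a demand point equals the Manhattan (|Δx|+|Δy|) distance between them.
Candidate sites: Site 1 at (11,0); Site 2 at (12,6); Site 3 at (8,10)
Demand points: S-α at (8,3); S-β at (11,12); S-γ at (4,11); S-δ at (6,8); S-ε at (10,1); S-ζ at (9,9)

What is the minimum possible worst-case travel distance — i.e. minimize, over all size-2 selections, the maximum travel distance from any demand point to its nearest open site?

6

Open {Site 1, Site 3}.
  Farthest demand point is S-α at travel distance 6 (to Site 1); all others are ≤ 6.
With {Site 2, Site 3} the worst case is 7.
With {Site 1, Site 2} the worst case is 13.
No size-2 selection achieves below 6.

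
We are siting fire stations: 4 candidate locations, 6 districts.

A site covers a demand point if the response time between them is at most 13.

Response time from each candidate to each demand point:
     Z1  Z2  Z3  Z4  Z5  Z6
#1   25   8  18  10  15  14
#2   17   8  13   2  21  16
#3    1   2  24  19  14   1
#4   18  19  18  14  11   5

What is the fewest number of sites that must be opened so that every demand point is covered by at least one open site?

3

Coverage sets (demand points within 13 of each site):
  #1: {Z2, Z4}
  #2: {Z2, Z3, Z4}
  #3: {Z1, Z2, Z6}
  #4: {Z5, Z6}
No 2 sites suffice: every size-2 union leaves at least one demand point uncovered.
But {#2, #3, #4} covers everything, so the minimum is 3.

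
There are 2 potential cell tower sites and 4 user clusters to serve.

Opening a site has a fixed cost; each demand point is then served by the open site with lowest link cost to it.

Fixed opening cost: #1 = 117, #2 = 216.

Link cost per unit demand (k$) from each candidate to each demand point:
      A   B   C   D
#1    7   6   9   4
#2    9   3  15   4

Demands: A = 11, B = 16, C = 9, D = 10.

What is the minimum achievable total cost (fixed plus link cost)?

Open {#1}: assign each demand point to its cheapest open site.
  A→#1 11×7=77, B→#1 16×6=96, C→#1 9×9=81, D→#1 10×4=40
  link cost 294, fixed 117 → total 411.
Compare {#2}: link cost 322 + fixed 216 = 538.
Compare {#1, #2}: link cost 246 + fixed 333 = 579.

411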